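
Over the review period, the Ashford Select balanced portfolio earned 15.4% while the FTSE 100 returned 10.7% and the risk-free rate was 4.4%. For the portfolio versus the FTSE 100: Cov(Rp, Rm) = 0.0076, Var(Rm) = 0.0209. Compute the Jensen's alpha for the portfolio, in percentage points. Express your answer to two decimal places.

8.71

β = Cov / Var = 0.0076 / 0.0209 = 0.3636
E[R] = Rf + β(Rm − Rf) = 4.4% + 0.3636 × (10.7% − 4.4%) = 6.6907%
α = Rp − E[R] = 15.4% − 6.6907% = 8.7093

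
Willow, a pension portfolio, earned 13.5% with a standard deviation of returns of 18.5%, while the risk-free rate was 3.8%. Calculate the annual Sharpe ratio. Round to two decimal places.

Sharpe = (Rp − Rf) / σp = (13.5% − 3.8%) / 18.5% = 9.70% / 18.5% = 0.5243

0.52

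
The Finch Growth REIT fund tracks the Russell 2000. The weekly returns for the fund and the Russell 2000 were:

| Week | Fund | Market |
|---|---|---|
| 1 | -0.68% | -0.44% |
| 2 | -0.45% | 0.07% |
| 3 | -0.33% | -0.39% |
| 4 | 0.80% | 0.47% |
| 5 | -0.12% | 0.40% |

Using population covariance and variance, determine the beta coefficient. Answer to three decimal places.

1.017

r̄p = -0.1560%,  r̄m = 0.0220%
Cov = Σ(rp − r̄p)(rm − r̄m) / 5 = 0.1483
Var(rm) = Σ(rm − r̄m)² / 5 = 0.1458
β = Cov / Var = 0.1483 / 0.1458 = 1.0171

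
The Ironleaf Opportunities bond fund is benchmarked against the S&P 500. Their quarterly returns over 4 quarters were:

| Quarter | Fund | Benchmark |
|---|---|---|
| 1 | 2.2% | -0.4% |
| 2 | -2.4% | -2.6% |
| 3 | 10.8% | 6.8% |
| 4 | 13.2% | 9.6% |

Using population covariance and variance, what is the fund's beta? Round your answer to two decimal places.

1.25

r̄p = 5.9500%,  r̄m = 3.3500%
Cov = Σ(rp − r̄p)(rm − r̄m) / 4 = 31.4475
Var(rm) = Σ(rm − r̄m)² / 4 = 25.1075
β = Cov / Var = 31.4475 / 25.1075 = 1.2525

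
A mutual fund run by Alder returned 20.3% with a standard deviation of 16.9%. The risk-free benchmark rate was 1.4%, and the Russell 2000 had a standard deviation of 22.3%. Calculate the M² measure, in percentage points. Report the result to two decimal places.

Sharpe = (Rp − Rf) / σp = (20.3% − 1.4%) / 16.9% = 1.1183
M² = Rf + Sharpe × σm = 1.4% + 1.1183 × 22.3% = 26.3381%

26.34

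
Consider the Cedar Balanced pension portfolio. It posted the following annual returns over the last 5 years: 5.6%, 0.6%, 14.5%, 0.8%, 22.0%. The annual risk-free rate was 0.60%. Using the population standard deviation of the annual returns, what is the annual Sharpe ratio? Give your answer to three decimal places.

0.971

μ = (5.6 + 0.6 + 14.5 + 0.8 + 22) / 5 = 8.7000%
Σ(r − μ)² = 348.1600; population σ = √(348.1600/5) = 8.3446%
Sharpe = (μ − rf) / σ = (8.7000 − 0.6) / 8.3446 = 8.1000 / 8.3446 = 0.9707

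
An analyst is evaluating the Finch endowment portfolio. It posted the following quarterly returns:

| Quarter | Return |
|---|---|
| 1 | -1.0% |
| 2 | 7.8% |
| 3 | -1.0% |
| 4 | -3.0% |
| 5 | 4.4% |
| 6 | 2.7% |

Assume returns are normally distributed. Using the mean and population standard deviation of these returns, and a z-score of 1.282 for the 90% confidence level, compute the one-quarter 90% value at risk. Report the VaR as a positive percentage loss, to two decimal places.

3.09

r̄ = (-1 + 7.8 − 1 − 3 + 4.4 + 2.7) / 6 = 9.90 / 6 = 1.6500%
Population std dev = √[82.1550 / 6] = 3.7003%
VaR = −(r̄ − z·σ) = −(1.6500 − 1.282 × 3.7003) = −(-3.0938) = 3.0938%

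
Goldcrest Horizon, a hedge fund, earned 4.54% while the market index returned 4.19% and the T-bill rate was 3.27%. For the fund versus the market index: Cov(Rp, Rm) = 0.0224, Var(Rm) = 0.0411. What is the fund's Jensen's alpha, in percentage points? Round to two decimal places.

β = Cov / Var = 0.0224 / 0.0411 = 0.5450
E[R] = Rf + β(Rm − Rf) = 3.27% + 0.5450 × (4.19% − 3.27%) = 3.7714%
α = Rp − E[R] = 4.54% − 3.7714% = 0.7686

0.77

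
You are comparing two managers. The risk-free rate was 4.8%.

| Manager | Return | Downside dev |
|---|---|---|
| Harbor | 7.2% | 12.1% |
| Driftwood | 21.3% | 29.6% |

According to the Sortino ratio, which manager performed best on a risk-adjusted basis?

Driftwood

Harbor: Sortino ratio = (7.2% − 4.8%) / 12.1% = 0.198
Driftwood: Sortino ratio = (21.3% − 4.8%) / 29.6% = 0.557
Highest: Driftwood (0.557).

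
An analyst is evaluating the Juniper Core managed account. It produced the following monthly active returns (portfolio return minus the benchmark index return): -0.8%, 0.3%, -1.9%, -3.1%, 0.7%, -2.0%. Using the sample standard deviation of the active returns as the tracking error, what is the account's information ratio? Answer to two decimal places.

-0.77

μ = (-0.8 + 0.3 − 1.9 − 3.1 + 0.7 − 2) / 6 = -6.80 / 6 = -1.1333%
Sample σ = √[Σ(r − μ)² / 5] = √[10.7333 / 5] = √2.1467 = 1.4652%
IR = μ / tracking error = -1.1333 / 1.4652 = -0.7735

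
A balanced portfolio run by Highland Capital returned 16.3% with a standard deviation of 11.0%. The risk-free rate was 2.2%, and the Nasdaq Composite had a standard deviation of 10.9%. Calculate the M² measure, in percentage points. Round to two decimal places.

16.17

Sharpe = (Rp − Rf) / σp = (16.3% − 2.2%) / 11.0% = 1.2818
M² = Rf + Sharpe × σm = 2.2% + 1.2818 × 10.9% = 16.1716%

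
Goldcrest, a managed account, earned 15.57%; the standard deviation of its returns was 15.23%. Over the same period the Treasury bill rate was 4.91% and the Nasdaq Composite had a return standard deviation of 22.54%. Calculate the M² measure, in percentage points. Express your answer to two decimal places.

20.69

Sharpe = (Rp − Rf) / σp = (15.57% − 4.91%) / 15.23% = 0.6999
M² = Rf + Sharpe × σm = 4.91% + 0.6999 × 22.54% = 20.6857%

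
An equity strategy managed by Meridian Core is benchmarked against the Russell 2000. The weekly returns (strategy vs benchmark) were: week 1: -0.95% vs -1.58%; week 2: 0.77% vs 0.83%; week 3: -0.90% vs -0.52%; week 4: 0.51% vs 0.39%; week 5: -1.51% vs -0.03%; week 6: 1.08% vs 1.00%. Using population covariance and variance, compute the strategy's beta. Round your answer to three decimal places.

0.857

r̄p = -0.1667%,  r̄m = 0.0150%
Cov = Σ(rp − r̄p)(rm − r̄m) / 6 = 0.6579
Var(rm) = Σ(rm − r̄m)² / 6 = 0.7679
β = Cov / Var = 0.6579 / 0.7679 = 0.8568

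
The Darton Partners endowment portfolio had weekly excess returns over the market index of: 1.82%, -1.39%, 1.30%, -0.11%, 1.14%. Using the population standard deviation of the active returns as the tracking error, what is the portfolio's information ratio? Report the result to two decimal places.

0.48

Mean return μ = 2.760 / 5 = 0.5520%
Σ(r − μ)² = 6.7227; population σ = √(6.7227/5) = 1.1595%
IR = μ / tracking error = 0.5520 / 1.1595 = 0.4761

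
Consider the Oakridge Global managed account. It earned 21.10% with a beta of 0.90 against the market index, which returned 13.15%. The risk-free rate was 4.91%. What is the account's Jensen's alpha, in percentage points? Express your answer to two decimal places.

8.77

CAPM expected return = Rf + β(Rm − Rf) = 4.91% + 0.90 × (13.15% − 4.91%) = 4.91 + 0.90 × 8.24 = 12.3260%
Jensen's α = Rp − E[R] = 21.10% − 12.3260% = 8.7740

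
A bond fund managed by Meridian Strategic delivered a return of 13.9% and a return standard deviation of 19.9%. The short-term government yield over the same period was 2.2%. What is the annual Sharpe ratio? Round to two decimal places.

0.59

Sharpe = (Rp − Rf) / σp = (13.9% − 2.2%) / 19.9% = 11.70% / 19.9% = 0.5879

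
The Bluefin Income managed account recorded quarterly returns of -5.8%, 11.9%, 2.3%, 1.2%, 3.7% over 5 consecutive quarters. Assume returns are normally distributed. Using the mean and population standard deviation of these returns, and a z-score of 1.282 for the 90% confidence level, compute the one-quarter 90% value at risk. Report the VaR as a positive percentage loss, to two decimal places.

Mean return r̄ = 13.30 / 5 = 2.6600%
Σ(r − r̄)² = 160.2920; population σ = √(160.2920/5) = 5.6620%
VaR = −(r̄ − z·σ) = −(2.6600 − 1.282 × 5.6620) = −(-4.5987) = 4.5987%

4.60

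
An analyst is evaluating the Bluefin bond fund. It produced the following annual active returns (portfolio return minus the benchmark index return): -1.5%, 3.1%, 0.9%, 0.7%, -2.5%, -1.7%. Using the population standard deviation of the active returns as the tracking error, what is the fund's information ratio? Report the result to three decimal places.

r̄ = (-1.5 + 3.1 + 0.9 + 0.7 − 2.5 − 1.7) / 6 = -1.00 / 6 = -0.1667%
Σ(r − r̄)² = 22.1333; population σ = √(22.1333/6) = 1.9206%
IR = r̄ / tracking error = -0.1667 / 1.9206 = -0.0868

-0.087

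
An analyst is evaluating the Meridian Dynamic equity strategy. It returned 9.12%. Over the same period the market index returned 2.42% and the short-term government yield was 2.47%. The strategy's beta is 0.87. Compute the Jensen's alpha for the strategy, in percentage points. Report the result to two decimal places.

6.69

CAPM expected return = Rf + β(Rm − Rf) = 2.47% + 0.87 × (2.42% − 2.47%) = 2.47 + 0.87 × -0.05 = 2.4265%
Jensen's α = Rp − E[R] = 9.12% − 2.4265% = 6.6935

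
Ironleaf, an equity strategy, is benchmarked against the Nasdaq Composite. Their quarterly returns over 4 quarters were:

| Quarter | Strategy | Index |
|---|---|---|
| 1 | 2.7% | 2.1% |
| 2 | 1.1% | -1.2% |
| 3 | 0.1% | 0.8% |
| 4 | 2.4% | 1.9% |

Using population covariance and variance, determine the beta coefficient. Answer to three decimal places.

r̄p = 1.5750%,  r̄m = 0.9000%
Cov = Σ(rp − r̄p)(rm − r̄m) / 4 = 0.8300
Var(rm) = Σ(rm − r̄m)² / 4 = 1.7150
β = Cov / Var = 0.8300 / 1.7150 = 0.4840

0.484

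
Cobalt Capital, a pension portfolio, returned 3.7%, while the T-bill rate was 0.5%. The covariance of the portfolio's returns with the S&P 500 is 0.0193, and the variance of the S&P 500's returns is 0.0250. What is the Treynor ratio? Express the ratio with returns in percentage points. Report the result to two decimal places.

4.15

β = Cov / Var = 0.0193 / 0.0250 = 0.7720
Treynor = (Rp − Rf) / β = (3.7% − 0.5%) / 0.7720 = 3.20 / 0.7720 = 4.1451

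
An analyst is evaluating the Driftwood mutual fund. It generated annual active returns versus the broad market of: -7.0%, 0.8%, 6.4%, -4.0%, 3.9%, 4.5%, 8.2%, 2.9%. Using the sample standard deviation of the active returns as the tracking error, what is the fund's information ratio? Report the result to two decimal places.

0.38

Mean return r̄ = 15.70 / 8 = 1.9625%
Σ(r − r̄)² = 186.8988; sample σ = √(186.8988/7) = 5.1672%
IR = r̄ / tracking error = 1.9625 / 5.1672 = 0.3798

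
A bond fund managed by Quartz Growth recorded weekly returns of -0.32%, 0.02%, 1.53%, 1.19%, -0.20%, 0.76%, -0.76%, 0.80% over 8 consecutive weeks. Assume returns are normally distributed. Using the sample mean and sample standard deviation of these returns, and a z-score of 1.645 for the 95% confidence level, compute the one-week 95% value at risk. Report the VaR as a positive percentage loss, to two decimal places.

0.95

r̄ = (-0.32 + 0.02 + 1.53 + 1.19 − 0.2 + 0.76 − 0.76 + 0.8) / 8 = 3.020 / 8 = 0.3775%
Sample σ = √[Σ(r − r̄)² / 7] = √[4.5550 / 7] = √0.6507 = 0.8067%
VaR = −(r̄ − z·σ) = −(0.3775 − 1.645 × 0.8067) = −(-0.9495) = 0.9495%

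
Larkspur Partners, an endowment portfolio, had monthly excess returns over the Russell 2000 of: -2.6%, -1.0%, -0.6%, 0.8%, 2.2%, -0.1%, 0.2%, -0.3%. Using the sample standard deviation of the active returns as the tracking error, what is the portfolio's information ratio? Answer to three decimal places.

-0.126

Mean return r̄ = -1.40 / 8 = -0.1750%
Σ(r − r̄)² = 13.4950; sample σ = √(13.4950/7) = 1.3885%
IR = r̄ / tracking error = -0.1750 / 1.3885 = -0.1260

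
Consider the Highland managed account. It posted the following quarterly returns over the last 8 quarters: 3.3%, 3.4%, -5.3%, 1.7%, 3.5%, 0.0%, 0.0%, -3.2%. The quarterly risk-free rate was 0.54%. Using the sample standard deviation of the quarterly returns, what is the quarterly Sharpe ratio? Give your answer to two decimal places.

-0.04

r̄ = (3.3 + 3.4 − 5.3 + 1.7 + 3.5 + 0 + 0 − 3.2) / 8 = 3.40 / 8 = 0.4250%
Σ(r − r̄)² = 74.4750; sample σ = √(74.4750/7) = 3.2618%
Sharpe = (r̄ − rf) / σ = (0.4250 − 0.54) / 3.2618 = -0.1150 / 3.2618 = -0.0353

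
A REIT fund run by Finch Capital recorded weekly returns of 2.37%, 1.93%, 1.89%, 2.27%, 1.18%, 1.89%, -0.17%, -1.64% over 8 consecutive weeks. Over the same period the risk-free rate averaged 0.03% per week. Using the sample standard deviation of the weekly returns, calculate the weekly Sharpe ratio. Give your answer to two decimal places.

0.84

Mean return μ = 9.720 / 8 = 1.2150%
Sample std dev = √[13.9400 / 7] = 1.4112%
Sharpe = (μ − rf) / σ = (1.2150 − 0.03) / 1.4112 = 1.1850 / 1.4112 = 0.8397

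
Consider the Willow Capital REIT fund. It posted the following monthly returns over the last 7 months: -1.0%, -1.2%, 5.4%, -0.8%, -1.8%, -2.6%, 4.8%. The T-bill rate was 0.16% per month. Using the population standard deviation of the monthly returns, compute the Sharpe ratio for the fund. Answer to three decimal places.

r̄ = (-1 − 1.2 + 5.4 − 0.8 − 1.8 − 2.6 + 4.8) / 7 = 2.80 / 7 = 0.4000%
Population std dev = √[64.1600 / 7] = 3.0275%
Sharpe = (r̄ − rf) / σ = (0.4000 − 0.16) / 3.0275 = 0.2400 / 3.0275 = 0.0793

0.079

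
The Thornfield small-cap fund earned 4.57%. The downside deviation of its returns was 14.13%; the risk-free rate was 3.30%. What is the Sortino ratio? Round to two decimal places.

0.09

Sortino = (Rp − Rf) / σd = (4.57% − 3.30%) / 14.13% = 1.27% / 14.13% = 0.0899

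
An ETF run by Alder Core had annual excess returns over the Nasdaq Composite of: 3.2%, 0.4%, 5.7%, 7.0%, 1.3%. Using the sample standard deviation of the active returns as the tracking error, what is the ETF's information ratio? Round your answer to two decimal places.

μ = (3.2 + 0.4 + 5.7 + 7 + 1.3) / 5 = 17.60 / 5 = 3.5200%
Sample std dev = √[31.6280 / 4] = 2.8119%
IR = μ / tracking error = 3.5200 / 2.8119 = 1.2518

1.25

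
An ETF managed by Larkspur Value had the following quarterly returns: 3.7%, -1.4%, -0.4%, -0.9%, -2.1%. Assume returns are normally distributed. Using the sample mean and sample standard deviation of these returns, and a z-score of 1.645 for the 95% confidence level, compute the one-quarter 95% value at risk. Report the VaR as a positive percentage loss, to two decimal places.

3.97

r̄ = (3.7 − 1.4 − 0.4 − 0.9 − 2.1) / 5 = -1.10 / 5 = -0.2200%
Σ(r − r̄)² = (3.7 − (-0.2200))² + (-1.4 − (-0.2200))² + … = 20.7880
sample σ = √(20.7880 / 4) = √5.1970 = 2.2797%
VaR = −(r̄ − z·σ) = −(-0.2200 − 1.645 × 2.2797) = −(-3.9701) = 3.9701%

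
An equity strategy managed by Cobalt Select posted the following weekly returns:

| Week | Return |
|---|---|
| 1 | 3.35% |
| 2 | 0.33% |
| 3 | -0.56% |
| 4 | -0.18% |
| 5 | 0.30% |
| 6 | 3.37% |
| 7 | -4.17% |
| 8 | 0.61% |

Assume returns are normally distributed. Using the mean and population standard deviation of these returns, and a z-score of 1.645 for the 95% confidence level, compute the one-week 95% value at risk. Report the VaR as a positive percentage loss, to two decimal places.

Mean return μ = 3.050 / 8 = 0.3813%
Population std dev = √[39.7225 / 8] = 2.2283%
VaR = −(μ − z·σ) = −(0.3813 − 1.645 × 2.2283) = −(-3.2843) = 3.2843%

3.28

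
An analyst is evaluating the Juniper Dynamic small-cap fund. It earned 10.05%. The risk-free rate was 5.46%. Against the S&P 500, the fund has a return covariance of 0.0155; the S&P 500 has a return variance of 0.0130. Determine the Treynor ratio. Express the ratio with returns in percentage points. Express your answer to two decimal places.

3.85

β = Cov / Var = 0.0155 / 0.0130 = 1.1923
Treynor = (Rp − Rf) / β = (10.05% − 5.46%) / 1.1923 = 4.59 / 1.1923 = 3.8497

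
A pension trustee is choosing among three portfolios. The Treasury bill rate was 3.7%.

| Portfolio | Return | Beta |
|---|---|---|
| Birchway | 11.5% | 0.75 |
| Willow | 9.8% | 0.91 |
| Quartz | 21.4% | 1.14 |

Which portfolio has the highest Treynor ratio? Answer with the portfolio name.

Quartz

Birchway: Treynor = (11.5% − 3.7%) / 0.75 = 10.400
Willow: Treynor = (9.8% − 3.7%) / 0.91 = 6.703
Quartz: Treynor = (21.4% − 3.7%) / 1.14 = 15.526
Highest: Quartz (15.526).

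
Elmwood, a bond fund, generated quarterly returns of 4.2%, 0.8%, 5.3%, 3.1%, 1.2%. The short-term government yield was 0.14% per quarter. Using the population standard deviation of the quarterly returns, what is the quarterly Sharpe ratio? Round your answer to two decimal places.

μ = (4.2 + 0.8 + 5.3 + 3.1 + 1.2) / 5 = 2.9200%
Σ(r − μ)² = (4.2 − 2.9200)² + (0.8 − 2.9200)² + (5.3 − 2.9200)² + … = 14.7880
σ = √[14.7880 / 5] = 1.7198%
Sharpe = (μ − rf) / σ = (2.9200 − 0.14) / 1.7198 = 2.7800 / 1.7198 = 1.6165

1.62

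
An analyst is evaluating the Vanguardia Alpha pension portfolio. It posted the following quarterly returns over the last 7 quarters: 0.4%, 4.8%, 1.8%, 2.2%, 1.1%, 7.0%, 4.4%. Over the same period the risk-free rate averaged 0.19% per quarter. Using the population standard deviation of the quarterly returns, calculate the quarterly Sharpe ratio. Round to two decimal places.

Mean return μ = 21.70 / 7 = 3.1000%
Σ(r − μ)² = (0.4 − 3.1000)² + (4.8 − 3.1000)² + (1.8 − 3.1000)² + … = 33.5800
population σ = √(33.5800 / 7) = √4.7971 = 2.1902%
Sharpe = (μ − rf) / σ = (3.1000 − 0.19) / 2.1902 = 2.9100 / 2.1902 = 1.3286

1.33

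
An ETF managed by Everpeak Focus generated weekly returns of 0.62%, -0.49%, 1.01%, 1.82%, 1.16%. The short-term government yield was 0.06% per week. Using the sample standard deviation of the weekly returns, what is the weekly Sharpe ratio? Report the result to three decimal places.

0.896

Mean return r̄ = 4.120 / 5 = 0.8240%
Σ(r − r̄)² = 2.9077; sample σ = √(2.9077/4) = 0.8526%
Sharpe = (r̄ − rf) / σ = (0.8240 − 0.06) / 0.8526 = 0.7640 / 0.8526 = 0.8961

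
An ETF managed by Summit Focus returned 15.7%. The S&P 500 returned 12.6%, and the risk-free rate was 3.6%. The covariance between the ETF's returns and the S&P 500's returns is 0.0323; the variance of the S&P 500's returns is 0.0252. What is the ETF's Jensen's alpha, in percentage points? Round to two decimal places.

β = Cov / Var = 0.0323 / 0.0252 = 1.2817
E[R] = Rf + β(Rm − Rf) = 3.6% + 1.2817 × (12.6% − 3.6%) = 15.1353%
α = Rp − E[R] = 15.7% − 15.1353% = 0.5647

0.56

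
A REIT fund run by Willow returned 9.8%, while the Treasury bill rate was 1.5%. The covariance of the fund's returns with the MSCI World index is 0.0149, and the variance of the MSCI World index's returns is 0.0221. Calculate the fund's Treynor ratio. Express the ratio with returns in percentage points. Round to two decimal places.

β = Cov / Var = 0.0149 / 0.0221 = 0.6742
Treynor = (Rp − Rf) / β = (9.8% − 1.5%) / 0.6742 = 8.30 / 0.6742 = 12.3109

12.31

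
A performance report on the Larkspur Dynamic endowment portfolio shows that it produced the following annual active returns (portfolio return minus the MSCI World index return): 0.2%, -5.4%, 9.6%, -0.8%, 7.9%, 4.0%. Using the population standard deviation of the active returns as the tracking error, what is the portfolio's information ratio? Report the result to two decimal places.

Mean return μ = 15.50 / 6 = 2.5833%
Population σ = √[Σ(r − μ)² / 6] = √[160.3683 / 6] = √26.7281 = 5.1699%
IR = μ / tracking error = 2.5833 / 5.1699 = 0.4997

0.50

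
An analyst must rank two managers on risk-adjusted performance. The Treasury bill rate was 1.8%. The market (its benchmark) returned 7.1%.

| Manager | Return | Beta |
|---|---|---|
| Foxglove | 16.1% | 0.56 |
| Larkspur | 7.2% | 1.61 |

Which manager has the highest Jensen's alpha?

Foxglove

Foxglove: α = 16.1% − [1.8% + 0.56 × (7.1% − 1.8%)] = 11.332
Larkspur: α = 7.2% − [1.8% + 1.61 × (7.1% − 1.8%)] = -3.133
Highest: Foxglove (11.332).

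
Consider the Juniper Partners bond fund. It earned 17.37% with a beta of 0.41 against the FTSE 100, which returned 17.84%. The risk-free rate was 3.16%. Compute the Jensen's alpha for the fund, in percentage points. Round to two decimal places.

8.19

CAPM expected return = Rf + β(Rm − Rf) = 3.16% + 0.41 × (17.84% − 3.16%) = 3.16 + 0.41 × 14.68 = 9.1788%
Jensen's α = Rp − E[R] = 17.37% − 9.1788% = 8.1912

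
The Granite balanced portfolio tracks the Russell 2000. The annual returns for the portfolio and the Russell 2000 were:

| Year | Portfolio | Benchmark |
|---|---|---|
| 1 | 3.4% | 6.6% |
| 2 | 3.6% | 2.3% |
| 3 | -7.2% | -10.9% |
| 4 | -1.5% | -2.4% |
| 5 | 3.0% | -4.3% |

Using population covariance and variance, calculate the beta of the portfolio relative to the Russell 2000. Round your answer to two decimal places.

r̄p = 0.2600%,  r̄m = -1.7400%
Cov = Σ(rp − r̄p)(rm − r̄m) / 5 = 20.4324
Var(rm) = Σ(rm − r̄m)² / 5 = 35.3544
β = Cov / Var = 20.4324 / 35.3544 = 0.5779

0.58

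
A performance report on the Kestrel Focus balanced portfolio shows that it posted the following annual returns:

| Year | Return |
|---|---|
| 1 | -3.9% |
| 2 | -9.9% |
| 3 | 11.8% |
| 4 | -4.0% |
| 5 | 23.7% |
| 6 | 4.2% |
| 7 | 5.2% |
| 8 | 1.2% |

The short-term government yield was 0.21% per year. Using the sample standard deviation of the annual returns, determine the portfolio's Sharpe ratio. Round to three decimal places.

Mean return μ = 28.30 / 8 = 3.5375%
Σ(r − μ)² = (-3.9 − 3.5375)² + (-9.9 − 3.5375)² + … = 776.1588
sample σ = √(776.1588 / 7) = √110.8798 = 10.5299%
Sharpe = (μ − rf) / σ = (3.5375 − 0.21) / 10.5299 = 3.3275 / 10.5299 = 0.3160

0.316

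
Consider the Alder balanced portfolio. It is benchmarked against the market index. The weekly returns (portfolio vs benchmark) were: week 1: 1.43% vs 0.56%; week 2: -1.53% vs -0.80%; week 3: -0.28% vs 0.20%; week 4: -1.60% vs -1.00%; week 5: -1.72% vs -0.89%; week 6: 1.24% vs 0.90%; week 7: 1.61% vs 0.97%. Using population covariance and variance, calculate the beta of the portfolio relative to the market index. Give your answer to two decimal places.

r̄p = -0.1214%,  r̄m = -0.0086%
Cov = Σ(rp − r̄p)(rm − r̄m) / 7 = 1.1100
Var(rm) = Σ(rm − r̄m)² / 7 = 0.6480
β = Cov / Var = 1.1100 / 0.6480 = 1.7130

1.71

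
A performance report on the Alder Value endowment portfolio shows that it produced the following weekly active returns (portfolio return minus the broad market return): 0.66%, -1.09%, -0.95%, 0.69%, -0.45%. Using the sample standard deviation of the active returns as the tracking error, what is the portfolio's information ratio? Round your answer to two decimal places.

-0.27

r̄ = (0.66 − 1.09 − 0.95 + 0.69 − 0.45) / 5 = -0.2280%
Σ(r − r̄)² = (0.66 − (-0.2280))² + (-1.09 − (-0.2280))² + … = 2.9449
σ = √[2.9449 / 4] = 0.8580%
IR = r̄ / tracking error = -0.2280 / 0.8580 = -0.2657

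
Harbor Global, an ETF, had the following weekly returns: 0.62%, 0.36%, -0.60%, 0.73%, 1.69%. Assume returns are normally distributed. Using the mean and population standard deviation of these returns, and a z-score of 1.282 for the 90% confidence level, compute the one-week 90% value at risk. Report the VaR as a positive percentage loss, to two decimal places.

0.38

r̄ = (0.62 + 0.36 − 0.6 + 0.73 + 1.69) / 5 = 2.800 / 5 = 0.5600%
Population std dev = √[2.6950 / 5] = 0.7342%
VaR = −(r̄ − z·σ) = −(0.5600 − 1.282 × 0.7342) = −(-0.3812) = 0.3812%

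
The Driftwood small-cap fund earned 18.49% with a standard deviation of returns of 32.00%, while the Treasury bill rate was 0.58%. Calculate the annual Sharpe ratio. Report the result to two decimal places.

Sharpe = (Rp − Rf) / σp = (18.49% − 0.58%) / 32.00% = 17.91% / 32.00% = 0.5597

0.56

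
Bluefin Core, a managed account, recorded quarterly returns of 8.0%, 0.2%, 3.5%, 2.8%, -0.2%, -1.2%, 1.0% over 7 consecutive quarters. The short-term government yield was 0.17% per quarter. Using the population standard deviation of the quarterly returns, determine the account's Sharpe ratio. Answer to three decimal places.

0.640

Mean return μ = 14.10 / 7 = 2.0143%
Σ(r − μ)² = 58.2086; population σ = √(58.2086/7) = 2.8837%
Sharpe = (μ − rf) / σ = (2.0143 − 0.17) / 2.8837 = 1.8443 / 2.8837 = 0.6396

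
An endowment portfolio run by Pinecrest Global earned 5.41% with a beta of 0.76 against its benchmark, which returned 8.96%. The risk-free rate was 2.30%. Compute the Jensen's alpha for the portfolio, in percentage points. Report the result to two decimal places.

CAPM expected return = Rf + β(Rm − Rf) = 2.30% + 0.76 × (8.96% − 2.30%) = 2.3 + 0.76 × 6.66 = 7.3616%
Jensen's α = Rp − E[R] = 5.41% − 7.3616% = -1.9516

-1.95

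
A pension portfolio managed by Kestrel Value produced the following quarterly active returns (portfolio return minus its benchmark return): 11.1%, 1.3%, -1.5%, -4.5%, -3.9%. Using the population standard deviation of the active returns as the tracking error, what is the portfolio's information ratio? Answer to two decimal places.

0.09

Mean return r̄ = 2.50 / 5 = 0.5000%
Population std dev = √[161.3600 / 5] = 5.6808%
IR = r̄ / tracking error = 0.5000 / 5.6808 = 0.0880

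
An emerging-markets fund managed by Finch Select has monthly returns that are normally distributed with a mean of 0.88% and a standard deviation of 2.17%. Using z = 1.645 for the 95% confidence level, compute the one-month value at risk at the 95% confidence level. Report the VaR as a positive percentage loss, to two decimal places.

2.69

VaR (as % loss) = −(μ − z·σ) = −(0.88% − 1.645 × 2.17%) = −(-2.68965%) = 2.68965%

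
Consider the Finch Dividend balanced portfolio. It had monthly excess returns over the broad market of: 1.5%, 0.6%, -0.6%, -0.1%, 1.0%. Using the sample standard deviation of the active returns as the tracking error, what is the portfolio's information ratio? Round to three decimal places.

0.571

μ = (1.5 + 0.6 − 0.6 − 0.1 + 1) / 5 = 0.4800%
Σ(r − μ)² = 2.8280; sample σ = √(2.8280/4) = 0.8408%
IR = μ / tracking error = 0.4800 / 0.8408 = 0.5709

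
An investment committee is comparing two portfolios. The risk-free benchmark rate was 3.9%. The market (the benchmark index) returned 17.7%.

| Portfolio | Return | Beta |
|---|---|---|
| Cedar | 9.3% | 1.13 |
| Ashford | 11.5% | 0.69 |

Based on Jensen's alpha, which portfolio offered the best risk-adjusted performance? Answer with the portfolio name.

Cedar: α = 9.3% − [3.9% + 1.13 × (17.7% − 3.9%)] = -10.194
Ashford: α = 11.5% − [3.9% + 0.69 × (17.7% − 3.9%)] = -1.922
Highest: Ashford (-1.922).

Ashford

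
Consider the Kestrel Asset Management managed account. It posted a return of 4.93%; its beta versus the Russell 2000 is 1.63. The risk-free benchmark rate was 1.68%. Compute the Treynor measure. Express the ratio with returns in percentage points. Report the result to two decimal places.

1.99

Treynor = (Rp − Rf) / β = (4.93% − 1.68%) / 1.63 = 3.25 / 1.63 = 1.9939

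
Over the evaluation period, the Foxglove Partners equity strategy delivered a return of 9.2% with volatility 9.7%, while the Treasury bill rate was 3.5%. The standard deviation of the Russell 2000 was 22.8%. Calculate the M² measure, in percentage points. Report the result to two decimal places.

Sharpe = (Rp − Rf) / σp = (9.2% − 3.5%) / 9.7% = 0.5876
M² = Rf + Sharpe × σm = 3.5% + 0.5876 × 22.8% = 16.8973%

16.90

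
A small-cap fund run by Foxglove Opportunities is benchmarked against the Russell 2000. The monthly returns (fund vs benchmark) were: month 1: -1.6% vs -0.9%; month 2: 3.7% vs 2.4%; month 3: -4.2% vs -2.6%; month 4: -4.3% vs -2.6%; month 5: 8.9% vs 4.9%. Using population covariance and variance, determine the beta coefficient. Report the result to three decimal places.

1.722

r̄p = 0.5000%,  r̄m = 0.2400%
Cov = Σ(rp − r̄p)(rm − r̄m) / 5 = 15.0860
Var(rm) = Σ(rm − r̄m)² / 5 = 8.7624
β = Cov / Var = 15.0860 / 8.7624 = 1.7217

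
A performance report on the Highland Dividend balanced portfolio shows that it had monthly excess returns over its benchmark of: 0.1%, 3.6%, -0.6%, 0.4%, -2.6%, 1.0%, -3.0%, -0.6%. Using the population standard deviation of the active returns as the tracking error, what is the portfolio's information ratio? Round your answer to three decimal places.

μ = (0.1 + 3.6 − 0.6 + 0.4 − 2.6 + 1 − 3 − 0.6) / 8 = -0.2125%
Σ(r − μ)² = (0.1 − (-0.2125))² + (3.6 − (-0.2125))² + … = 30.2488
σ = √[30.2488 / 8] = 1.9445%
IR = μ / tracking error = -0.2125 / 1.9445 = -0.1093

-0.109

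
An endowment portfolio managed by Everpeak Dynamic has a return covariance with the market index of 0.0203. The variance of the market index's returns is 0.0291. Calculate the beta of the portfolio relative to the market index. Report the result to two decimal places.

0.70

β = Cov(Rp, Rm) / Var(Rm) = 0.0203 / 0.0291 = 0.6976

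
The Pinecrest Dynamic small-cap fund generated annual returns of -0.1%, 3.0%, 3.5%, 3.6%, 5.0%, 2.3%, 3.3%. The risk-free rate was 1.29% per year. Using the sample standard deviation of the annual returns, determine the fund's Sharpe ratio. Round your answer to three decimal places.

1.053

r̄ = (-0.1 + 3 + 3.5 + 3.6 + 5 + 2.3 + 3.3) / 7 = 2.9429%
Σ(r − r̄)² = (-0.1 − 2.9429)² + (3 − 2.9429)² + (3.5 − 2.9429)² + … = 14.7771
σ = √[14.7771 / 6] = 1.5693%
Sharpe = (r̄ − rf) / σ = (2.9429 − 1.29) / 1.5693 = 1.6529 / 1.5693 = 1.0533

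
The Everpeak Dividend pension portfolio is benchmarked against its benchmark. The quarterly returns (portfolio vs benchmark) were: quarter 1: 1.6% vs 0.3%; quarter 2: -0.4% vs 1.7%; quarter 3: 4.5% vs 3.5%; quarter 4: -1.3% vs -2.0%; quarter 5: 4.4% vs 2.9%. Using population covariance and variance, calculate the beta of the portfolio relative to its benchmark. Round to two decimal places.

r̄p = 1.7600%,  r̄m = 1.2800%
Cov = Σ(rp − r̄p)(rm − r̄m) / 5 = 3.9292
Var(rm) = Σ(rm − r̄m)² / 5 = 3.8896
β = Cov / Var = 3.9292 / 3.8896 = 1.0102

1.01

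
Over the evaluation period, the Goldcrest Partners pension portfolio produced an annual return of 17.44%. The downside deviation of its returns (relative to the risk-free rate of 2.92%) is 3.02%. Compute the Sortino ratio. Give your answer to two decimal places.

4.81

Sortino = (Rp − Rf) / σd = (17.44% − 2.92%) / 3.02% = 14.52% / 3.02% = 4.8079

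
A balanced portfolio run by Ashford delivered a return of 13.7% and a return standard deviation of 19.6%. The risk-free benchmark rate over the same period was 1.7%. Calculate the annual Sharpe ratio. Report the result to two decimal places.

Sharpe = (Rp − Rf) / σp = (13.7% − 1.7%) / 19.6% = 12.00% / 19.6% = 0.6122

0.61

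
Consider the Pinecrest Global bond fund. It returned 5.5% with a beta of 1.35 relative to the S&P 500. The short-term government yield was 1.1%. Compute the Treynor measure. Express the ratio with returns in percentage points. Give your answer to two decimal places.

3.26

Treynor = (Rp − Rf) / β = (5.5% − 1.1%) / 1.35 = 4.40 / 1.35 = 3.2593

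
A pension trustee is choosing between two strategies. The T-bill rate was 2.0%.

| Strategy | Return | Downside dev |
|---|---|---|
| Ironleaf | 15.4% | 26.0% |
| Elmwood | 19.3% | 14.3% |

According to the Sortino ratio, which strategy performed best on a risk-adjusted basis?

Elmwood

Ironleaf: Sortino ratio = (15.4% − 2.0%) / 26.0% = 0.515
Elmwood: Sortino ratio = (19.3% − 2.0%) / 14.3% = 1.210
Highest: Elmwood (1.210).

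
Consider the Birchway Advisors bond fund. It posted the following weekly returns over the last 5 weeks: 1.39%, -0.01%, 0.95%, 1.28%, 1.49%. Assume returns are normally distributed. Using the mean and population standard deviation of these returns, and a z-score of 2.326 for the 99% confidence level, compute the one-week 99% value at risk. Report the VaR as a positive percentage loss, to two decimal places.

Mean return r̄ = 5.100 / 5 = 1.0200%
Population σ = √[Σ(r − r̄)² / 5] = √[1.4912 / 5] = √0.2982 = 0.5461%
VaR = −(r̄ − z·σ) = −(1.0200 − 2.326 × 0.5461) = −(-0.2502) = 0.2502%

0.25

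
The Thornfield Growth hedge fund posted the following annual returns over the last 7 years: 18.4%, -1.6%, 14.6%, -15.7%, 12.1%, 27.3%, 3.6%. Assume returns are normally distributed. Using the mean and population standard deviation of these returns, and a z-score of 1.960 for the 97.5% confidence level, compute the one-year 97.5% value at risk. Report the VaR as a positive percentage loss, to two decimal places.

μ = (18.4 − 1.6 + 14.6 − 15.7 + 12.1 + 27.3 + 3.6) / 7 = 58.70 / 7 = 8.3857%
Σ(r − μ)² = (18.4 − 8.3857)² + (-1.6 − 8.3857)² + … = 1213.1886
σ = √[1213.1886 / 7] = 13.1648%
VaR = −(μ − z·σ) = −(8.3857 − 1.960 × 13.1648) = −(-17.4173) = 17.4173%

17.42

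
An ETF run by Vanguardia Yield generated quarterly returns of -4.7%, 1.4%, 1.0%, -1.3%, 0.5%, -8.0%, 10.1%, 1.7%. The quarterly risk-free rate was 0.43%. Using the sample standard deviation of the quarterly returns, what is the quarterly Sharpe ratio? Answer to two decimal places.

-0.06

Mean return μ = 0.70 / 8 = 0.0875%
Σ(r − μ)² = (-4.7 − 0.0875)² + (1.4 − 0.0875)² + … = 195.8288
sample σ = √(195.8288 / 7) = √27.9755 = 5.2892%
Sharpe = (μ − rf) / σ = (0.0875 − 0.43) / 5.2892 = -0.3425 / 5.2892 = -0.0648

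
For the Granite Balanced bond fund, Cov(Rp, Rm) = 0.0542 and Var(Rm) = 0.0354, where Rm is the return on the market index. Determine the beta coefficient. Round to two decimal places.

1.53

β = Cov(Rp, Rm) / Var(Rm) = 0.0542 / 0.0354 = 1.5311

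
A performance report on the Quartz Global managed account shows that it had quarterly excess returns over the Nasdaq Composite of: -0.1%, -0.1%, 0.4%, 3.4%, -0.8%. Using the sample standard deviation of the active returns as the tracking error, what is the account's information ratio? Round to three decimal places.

r̄ = (-0.1 − 0.1 + 0.4 + 3.4 − 0.8) / 5 = 0.5600%
Σ(r − r̄)² = (-0.1 − 0.5600)² + (-0.1 − 0.5600)² + (0.4 − 0.5600)² + … = 10.8120
σ = √[10.8120 / 4] = 1.6441%
IR = r̄ / tracking error = 0.5600 / 1.6441 = 0.3406

0.341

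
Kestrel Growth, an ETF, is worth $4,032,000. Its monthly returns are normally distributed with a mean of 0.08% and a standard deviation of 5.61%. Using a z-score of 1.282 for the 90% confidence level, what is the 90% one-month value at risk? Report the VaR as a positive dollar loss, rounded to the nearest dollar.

$286,757

Return at the 90% tail: μ − z·σ = 0.08% − 1.282 × 5.61% = 0.08 − 7.19202 = -7.11202%
VaR = −(-7.11202%) × $4,032,000 = 7.11202% × $4,032,000 = $286,757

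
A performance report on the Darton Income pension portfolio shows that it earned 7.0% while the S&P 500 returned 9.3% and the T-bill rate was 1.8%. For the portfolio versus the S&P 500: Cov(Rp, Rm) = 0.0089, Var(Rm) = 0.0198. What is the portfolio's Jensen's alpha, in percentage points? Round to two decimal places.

1.83

β = Cov / Var = 0.0089 / 0.0198 = 0.4495
E[R] = Rf + β(Rm − Rf) = 1.8% + 0.4495 × (9.3% − 1.8%) = 5.1713%
α = Rp − E[R] = 7.0% − 5.1713% = 1.8287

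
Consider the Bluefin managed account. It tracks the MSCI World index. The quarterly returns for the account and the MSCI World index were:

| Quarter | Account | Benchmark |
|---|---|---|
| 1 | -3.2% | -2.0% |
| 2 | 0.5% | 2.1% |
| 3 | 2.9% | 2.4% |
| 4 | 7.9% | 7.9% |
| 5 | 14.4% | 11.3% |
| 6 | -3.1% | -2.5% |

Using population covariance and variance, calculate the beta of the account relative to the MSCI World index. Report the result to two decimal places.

r̄p = 3.2333%,  r̄m = 3.2000%
Cov = Σ(rp − r̄p)(rm − r̄m) / 6 = 30.8683
Var(rm) = Σ(rm − r̄m)² / 6 = 24.8467
β = Cov / Var = 30.8683 / 24.8467 = 1.2424

1.24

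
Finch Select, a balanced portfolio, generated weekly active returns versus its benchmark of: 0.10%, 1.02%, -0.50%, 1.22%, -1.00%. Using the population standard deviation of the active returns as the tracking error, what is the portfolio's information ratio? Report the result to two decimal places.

r̄ = (0.1 + 1.02 − 0.5 + 1.22 − 1) / 5 = 0.1680%
Σ(r − r̄)² = (0.1 − 0.1680)² + (1.02 − 0.1680)² + (-0.5 − 0.1680)² + … = 3.6477
population σ = √(3.6477 / 5) = √0.7295 = 0.8541%
IR = r̄ / tracking error = 0.1680 / 0.8541 = 0.1967

0.20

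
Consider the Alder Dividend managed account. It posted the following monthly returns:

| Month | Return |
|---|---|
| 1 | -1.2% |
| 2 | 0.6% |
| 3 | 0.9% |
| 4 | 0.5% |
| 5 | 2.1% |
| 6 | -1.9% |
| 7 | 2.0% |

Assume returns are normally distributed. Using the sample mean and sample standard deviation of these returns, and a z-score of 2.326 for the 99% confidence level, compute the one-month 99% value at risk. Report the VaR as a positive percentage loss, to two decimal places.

3.07

r̄ = (-1.2 + 0.6 + 0.9 + 0.5 + 2.1 − 1.9 + 2) / 7 = 3.00 / 7 = 0.4286%
Σ(r − r̄)² = 13.5943; sample σ = √(13.5943/6) = 1.5052%
VaR = −(r̄ − z·σ) = −(0.4286 − 2.326 × 1.5052) = −(-3.0725) = 3.0725%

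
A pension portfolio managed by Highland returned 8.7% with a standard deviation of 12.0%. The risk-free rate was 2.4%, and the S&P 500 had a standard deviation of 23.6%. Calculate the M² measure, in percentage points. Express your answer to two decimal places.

Sharpe = (Rp − Rf) / σp = (8.7% − 2.4%) / 12.0% = 0.5250
M² = Rf + Sharpe × σm = 2.4% + 0.5250 × 23.6% = 14.7900%

14.79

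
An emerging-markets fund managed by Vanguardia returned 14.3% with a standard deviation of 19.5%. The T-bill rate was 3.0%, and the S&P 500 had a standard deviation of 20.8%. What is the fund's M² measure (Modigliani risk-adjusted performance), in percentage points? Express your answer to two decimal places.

Sharpe = (Rp − Rf) / σp = (14.3% − 3.0%) / 19.5% = 0.5795
M² = Rf + Sharpe × σm = 3.0% + 0.5795 × 20.8% = 15.0536%

15.05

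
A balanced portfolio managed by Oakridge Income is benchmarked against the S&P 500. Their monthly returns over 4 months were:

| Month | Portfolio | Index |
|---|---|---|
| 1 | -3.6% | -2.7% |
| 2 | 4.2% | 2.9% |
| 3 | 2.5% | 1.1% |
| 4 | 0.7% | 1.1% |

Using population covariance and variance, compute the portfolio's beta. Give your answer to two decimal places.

r̄p = 0.9500%,  r̄m = 0.6000%
Cov = Σ(rp − r̄p)(rm − r̄m) / 4 = 5.7850
Var(rm) = Σ(rm − r̄m)² / 4 = 4.1700
β = Cov / Var = 5.7850 / 4.1700 = 1.3873

1.39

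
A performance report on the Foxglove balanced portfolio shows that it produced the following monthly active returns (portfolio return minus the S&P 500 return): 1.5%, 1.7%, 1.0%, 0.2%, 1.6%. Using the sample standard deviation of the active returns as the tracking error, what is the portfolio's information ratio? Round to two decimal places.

1.93

Mean return r̄ = 6.00 / 5 = 1.2000%
Σ(r − r̄)² = (1.5 − 1.2000)² + (1.7 − 1.2000)² + (1 − 1.2000)² + … = 1.5400
sample σ = √(1.5400 / 4) = √0.3850 = 0.6205%
IR = r̄ / tracking error = 1.2000 / 0.6205 = 1.9339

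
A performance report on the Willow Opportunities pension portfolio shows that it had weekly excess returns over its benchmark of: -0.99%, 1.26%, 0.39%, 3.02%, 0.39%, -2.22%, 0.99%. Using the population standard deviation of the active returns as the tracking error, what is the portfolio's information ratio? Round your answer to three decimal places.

0.262

r̄ = (-0.99 + 1.26 + 0.39 + 3.02 + 0.39 − 2.22 + 0.99) / 7 = 0.4057%
Σ(r − r̄)² = 16.7486; population σ = √(16.7486/7) = 1.5468%
IR = r̄ / tracking error = 0.4057 / 1.5468 = 0.2623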